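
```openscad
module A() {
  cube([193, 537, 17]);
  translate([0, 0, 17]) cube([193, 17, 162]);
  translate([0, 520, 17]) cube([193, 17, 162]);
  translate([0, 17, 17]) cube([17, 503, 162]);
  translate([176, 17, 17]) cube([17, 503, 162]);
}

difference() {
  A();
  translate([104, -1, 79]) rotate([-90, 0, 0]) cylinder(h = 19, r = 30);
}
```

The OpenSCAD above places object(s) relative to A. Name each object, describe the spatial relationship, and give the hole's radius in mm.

The subtracted cylinder has r = 30 mm.

A is an open box. The open box has a circular hole through its front wall. The hole's radius is 30 mm.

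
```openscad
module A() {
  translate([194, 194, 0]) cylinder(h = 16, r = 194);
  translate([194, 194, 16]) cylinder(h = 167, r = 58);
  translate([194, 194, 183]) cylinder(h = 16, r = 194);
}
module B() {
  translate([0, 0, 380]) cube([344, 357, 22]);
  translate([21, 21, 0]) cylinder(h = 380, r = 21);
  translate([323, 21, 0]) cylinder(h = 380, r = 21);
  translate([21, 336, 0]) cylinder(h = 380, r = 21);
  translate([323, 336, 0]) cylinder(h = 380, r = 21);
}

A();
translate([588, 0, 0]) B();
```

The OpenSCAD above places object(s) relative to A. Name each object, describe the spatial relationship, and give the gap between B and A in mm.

The stool's nearest face is 200 mm from the spool's +x face.

A is a spool. B is a stool. The stool is on the floor beside the spool on its +x side. The gap between the stool and the spool is 200 mm.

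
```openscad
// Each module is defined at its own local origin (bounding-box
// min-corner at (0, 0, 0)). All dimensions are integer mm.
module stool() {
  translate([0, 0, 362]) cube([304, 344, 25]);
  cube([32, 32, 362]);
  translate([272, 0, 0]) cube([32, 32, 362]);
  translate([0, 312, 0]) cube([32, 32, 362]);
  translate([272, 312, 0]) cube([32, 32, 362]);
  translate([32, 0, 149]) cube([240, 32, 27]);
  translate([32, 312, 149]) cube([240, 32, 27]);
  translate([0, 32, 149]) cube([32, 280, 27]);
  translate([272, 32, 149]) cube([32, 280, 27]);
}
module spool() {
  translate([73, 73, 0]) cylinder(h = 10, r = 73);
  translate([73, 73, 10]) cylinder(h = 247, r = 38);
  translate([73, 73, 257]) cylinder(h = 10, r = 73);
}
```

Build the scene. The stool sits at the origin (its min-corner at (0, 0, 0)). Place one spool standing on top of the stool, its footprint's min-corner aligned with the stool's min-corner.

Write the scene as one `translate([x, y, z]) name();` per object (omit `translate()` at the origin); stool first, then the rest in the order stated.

stool();
translate([0, 0, 387]) spool();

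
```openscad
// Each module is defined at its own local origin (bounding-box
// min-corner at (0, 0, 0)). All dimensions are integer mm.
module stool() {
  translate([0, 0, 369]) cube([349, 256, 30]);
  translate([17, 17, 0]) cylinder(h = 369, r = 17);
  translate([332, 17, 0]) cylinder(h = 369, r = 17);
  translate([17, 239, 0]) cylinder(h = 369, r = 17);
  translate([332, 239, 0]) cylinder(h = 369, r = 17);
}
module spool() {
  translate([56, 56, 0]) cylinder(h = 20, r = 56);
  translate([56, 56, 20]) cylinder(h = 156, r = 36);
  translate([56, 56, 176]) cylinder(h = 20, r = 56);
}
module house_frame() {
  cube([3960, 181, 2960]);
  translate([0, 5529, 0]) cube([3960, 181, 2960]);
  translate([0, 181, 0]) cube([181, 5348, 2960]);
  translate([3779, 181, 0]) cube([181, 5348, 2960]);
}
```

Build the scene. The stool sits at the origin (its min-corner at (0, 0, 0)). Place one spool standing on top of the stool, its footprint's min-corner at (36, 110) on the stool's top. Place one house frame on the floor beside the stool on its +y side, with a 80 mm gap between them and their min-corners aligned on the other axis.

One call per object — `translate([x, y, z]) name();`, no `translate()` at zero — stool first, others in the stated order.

stool();
translate([36, 110, 399]) spool();
translate([0, 336, 0]) house_frame();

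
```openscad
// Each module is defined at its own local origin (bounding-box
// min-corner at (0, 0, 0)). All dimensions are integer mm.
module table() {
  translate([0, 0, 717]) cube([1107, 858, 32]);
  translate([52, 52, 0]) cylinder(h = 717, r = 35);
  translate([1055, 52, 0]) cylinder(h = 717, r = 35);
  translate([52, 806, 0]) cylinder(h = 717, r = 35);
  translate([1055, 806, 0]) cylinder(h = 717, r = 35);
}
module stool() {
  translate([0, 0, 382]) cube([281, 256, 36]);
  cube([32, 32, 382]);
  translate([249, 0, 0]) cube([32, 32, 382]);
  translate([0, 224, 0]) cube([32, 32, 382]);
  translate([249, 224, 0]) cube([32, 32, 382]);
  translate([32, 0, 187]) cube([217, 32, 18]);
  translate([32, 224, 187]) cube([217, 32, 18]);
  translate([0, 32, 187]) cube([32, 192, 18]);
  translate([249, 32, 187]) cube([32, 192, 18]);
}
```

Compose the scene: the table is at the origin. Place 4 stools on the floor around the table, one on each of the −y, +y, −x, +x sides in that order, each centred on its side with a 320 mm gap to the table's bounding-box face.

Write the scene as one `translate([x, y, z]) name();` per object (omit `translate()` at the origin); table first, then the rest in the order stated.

table();
translate([413, -576, 0]) stool();
translate([413, 1178, 0]) stool();
translate([-601, 301, 0]) stool();
translate([1427, 301, 0]) stool();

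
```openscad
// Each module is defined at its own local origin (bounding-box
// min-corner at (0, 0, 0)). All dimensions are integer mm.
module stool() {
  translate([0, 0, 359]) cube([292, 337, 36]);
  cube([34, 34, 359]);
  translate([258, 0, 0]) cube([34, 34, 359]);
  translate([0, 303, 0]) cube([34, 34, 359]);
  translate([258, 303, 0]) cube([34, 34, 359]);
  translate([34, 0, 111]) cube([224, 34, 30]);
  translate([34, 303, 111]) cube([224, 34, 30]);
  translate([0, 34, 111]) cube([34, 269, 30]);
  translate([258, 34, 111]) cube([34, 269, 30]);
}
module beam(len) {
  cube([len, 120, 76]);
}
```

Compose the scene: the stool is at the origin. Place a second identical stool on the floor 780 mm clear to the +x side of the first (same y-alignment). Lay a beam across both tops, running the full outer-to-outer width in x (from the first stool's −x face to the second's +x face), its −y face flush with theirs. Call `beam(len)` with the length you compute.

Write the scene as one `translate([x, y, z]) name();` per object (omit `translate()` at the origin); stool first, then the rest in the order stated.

stool();
translate([1072, 0, 0]) stool();
translate([0, 0, 395]) beam(1364);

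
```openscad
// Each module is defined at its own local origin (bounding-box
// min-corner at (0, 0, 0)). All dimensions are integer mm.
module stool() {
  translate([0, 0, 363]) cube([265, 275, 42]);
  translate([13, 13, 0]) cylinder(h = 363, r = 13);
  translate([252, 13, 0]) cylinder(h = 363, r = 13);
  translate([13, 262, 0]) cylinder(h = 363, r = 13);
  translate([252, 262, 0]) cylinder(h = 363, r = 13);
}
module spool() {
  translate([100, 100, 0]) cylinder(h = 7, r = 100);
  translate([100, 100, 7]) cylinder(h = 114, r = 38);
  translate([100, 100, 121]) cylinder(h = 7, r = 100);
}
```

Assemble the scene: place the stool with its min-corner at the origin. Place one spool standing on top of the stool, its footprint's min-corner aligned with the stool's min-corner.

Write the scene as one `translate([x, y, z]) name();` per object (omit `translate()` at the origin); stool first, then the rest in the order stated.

stool();
translate([0, 0, 405]) spool();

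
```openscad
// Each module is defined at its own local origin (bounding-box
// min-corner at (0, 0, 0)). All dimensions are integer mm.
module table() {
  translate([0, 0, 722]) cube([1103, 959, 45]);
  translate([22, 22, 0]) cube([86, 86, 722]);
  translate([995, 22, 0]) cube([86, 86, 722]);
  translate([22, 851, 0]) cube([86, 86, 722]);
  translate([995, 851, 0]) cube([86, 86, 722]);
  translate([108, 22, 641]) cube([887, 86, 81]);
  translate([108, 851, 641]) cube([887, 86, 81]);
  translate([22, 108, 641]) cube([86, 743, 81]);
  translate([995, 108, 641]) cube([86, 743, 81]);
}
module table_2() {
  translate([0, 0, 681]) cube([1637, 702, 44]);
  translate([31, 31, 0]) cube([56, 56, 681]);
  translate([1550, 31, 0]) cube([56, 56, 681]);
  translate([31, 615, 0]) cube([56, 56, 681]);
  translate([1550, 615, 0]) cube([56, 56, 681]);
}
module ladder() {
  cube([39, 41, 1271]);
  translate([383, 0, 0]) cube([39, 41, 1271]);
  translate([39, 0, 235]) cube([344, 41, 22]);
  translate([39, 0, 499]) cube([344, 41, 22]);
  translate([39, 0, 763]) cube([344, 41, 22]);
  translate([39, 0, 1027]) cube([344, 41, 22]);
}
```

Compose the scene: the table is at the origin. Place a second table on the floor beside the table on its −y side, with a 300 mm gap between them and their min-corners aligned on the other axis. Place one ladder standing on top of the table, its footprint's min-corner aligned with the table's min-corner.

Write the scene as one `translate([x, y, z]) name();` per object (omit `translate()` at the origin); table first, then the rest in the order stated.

table();
translate([0, -1002, 0]) table_2();
translate([0, 0, 767]) ladder();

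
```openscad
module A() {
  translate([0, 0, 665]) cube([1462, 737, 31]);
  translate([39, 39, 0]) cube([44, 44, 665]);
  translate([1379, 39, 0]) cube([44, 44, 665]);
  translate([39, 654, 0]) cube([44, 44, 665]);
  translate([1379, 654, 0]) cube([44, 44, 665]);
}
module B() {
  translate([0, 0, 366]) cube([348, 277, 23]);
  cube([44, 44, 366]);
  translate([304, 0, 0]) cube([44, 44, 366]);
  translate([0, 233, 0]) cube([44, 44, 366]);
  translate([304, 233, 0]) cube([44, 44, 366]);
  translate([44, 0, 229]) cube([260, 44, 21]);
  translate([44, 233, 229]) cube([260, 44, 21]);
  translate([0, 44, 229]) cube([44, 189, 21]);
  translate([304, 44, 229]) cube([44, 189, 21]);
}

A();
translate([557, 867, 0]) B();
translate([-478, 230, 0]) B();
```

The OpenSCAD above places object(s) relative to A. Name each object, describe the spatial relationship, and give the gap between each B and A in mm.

Each stool's nearest face is 130 mm from the table's bounding box.

A is a table. B is a stool. Two stools sit around the table at the +y, −x sides. The gap between each stool and the table is 130 mm.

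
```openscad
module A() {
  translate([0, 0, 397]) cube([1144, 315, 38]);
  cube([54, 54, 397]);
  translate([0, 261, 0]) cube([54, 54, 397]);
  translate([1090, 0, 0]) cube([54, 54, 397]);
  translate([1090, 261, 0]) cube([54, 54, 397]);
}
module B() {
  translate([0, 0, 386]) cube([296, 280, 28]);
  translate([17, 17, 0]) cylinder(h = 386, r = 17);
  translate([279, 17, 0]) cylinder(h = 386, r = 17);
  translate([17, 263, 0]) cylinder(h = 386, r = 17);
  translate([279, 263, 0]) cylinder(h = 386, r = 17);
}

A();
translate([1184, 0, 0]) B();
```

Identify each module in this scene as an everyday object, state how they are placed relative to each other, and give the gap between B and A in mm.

A is a bench. B is a stool. The stool is on the floor beside the bench on its +x side. The gap between the stool and the bench is 40 mm.

The stool's nearest face is 40 mm from the bench's +x face.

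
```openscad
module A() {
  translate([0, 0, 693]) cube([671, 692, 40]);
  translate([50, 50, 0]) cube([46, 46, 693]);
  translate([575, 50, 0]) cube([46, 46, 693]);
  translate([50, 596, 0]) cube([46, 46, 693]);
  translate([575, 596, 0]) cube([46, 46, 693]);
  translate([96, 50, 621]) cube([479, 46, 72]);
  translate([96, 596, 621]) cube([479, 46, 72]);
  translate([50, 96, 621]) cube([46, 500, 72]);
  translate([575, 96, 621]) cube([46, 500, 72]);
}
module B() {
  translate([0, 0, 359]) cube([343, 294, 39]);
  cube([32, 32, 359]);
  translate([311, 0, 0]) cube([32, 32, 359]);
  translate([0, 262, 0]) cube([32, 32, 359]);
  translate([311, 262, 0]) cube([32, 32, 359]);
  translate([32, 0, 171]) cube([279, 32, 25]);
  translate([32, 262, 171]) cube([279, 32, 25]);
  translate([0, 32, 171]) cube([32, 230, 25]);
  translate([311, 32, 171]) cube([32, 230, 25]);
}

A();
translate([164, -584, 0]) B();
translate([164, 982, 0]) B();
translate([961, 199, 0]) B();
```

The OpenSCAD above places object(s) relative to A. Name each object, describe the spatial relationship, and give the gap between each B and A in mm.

A is a table. B is a stool. Three stools sit around the table at the −y, +y, +x sides. The gap between each stool and the table is 290 mm.

Each stool's nearest face is 290 mm from the table's bounding box.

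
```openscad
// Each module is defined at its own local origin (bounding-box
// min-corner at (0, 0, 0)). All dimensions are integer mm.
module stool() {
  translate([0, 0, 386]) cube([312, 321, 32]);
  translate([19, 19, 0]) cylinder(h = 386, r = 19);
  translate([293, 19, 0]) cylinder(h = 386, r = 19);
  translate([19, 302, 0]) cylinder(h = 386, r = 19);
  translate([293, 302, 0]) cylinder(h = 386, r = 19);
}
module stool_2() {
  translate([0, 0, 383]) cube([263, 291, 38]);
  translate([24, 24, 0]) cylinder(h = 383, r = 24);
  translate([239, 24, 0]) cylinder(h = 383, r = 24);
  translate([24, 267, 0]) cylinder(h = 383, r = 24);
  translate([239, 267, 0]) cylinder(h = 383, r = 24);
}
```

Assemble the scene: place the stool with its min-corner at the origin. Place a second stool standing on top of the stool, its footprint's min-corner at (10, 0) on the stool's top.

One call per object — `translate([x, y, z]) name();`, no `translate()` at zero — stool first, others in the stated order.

stool();
translate([10, 0, 418]) stool_2();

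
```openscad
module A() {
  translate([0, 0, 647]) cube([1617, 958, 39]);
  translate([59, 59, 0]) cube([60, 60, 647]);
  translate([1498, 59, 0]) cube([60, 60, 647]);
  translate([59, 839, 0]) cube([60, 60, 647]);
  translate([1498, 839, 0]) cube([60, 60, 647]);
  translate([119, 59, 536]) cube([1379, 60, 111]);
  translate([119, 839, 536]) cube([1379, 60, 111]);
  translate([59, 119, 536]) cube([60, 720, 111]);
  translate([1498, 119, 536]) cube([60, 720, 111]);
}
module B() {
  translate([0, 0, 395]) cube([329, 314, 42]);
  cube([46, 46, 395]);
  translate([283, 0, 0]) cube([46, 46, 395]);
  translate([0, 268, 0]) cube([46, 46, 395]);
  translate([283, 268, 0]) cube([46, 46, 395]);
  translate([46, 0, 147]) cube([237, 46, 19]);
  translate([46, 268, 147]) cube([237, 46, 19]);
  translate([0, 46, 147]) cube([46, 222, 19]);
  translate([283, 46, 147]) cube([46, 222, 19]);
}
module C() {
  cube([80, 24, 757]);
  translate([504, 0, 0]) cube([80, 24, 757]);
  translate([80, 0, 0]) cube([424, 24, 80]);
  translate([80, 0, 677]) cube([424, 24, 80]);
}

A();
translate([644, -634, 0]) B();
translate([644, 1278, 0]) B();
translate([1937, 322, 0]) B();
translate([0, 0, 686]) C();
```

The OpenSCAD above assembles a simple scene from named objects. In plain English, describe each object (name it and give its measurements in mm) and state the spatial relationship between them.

A is a table: top 1617 mm (x) × 958 mm (y), 39 mm thick, upper face at z = 686 mm, on four 60×60 mm square legs, each inset 59 mm from the nearest pair of top edges, running from z = 0 to the bottom of the top. Four apron rails, 60 mm thick and 111 mm tall, run between adjacent legs with their top edges flush with the underside of the top and their outer faces flush with the legs' outer faces.

B is a four-legged stool. The seat is 329×314 mm, 42 mm thick, top at z = 437 mm. It stands on four square legs, each 46×46 mm in cross-section, from z = 0 to the seat underside, each flush with a corner of the seat. Four stretchers, 46 mm wide and 19 mm tall, connect adjacent legs with their undersides at z = 147 mm, each running between the inner faces of the legs it joins and aligned with the legs' outer faces on the other axis.

C is a picture frame with a 424×597 mm rectangular opening (x by z) and a uniform 80 mm border on every side. Frame depth is 24 mm along y. It is built from two vertical stiles running the full outside height and two horizontal rails spanning the gap between the stiles.

Three stools sit around the table at the −y, +y, +x sides. The picture frame is on top of the table.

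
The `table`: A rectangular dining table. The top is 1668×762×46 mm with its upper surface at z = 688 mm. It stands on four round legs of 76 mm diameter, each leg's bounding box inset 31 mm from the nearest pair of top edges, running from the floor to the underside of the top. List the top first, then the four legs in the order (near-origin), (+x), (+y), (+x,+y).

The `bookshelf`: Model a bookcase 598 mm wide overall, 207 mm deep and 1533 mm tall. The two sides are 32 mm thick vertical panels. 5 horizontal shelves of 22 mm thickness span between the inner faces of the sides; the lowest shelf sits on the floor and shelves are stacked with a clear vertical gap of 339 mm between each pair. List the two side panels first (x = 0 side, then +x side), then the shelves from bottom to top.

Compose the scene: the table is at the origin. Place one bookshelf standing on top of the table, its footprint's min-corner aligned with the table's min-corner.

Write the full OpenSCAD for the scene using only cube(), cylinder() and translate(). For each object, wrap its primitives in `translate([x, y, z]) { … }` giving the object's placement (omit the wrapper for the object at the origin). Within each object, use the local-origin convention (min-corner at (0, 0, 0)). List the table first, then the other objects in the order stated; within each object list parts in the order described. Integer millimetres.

translate([0, 0, 642]) cube([1668, 762, 46]);
translate([69, 69, 0]) cylinder(h = 642, r = 38);
translate([1599, 69, 0]) cylinder(h = 642, r = 38);
translate([69, 693, 0]) cylinder(h = 642, r = 38);
translate([1599, 693, 0]) cylinder(h = 642, r = 38);
translate([0, 0, 688]) {
  cube([32, 207, 1533]);
  translate([566, 0, 0]) cube([32, 207, 1533]);
  translate([32, 0, 0]) cube([534, 207, 22]);
  translate([32, 0, 361]) cube([534, 207, 22]);
  translate([32, 0, 722]) cube([534, 207, 22]);
  translate([32, 0, 1083]) cube([534, 207, 22]);
  translate([32, 0, 1444]) cube([534, 207, 22]);
}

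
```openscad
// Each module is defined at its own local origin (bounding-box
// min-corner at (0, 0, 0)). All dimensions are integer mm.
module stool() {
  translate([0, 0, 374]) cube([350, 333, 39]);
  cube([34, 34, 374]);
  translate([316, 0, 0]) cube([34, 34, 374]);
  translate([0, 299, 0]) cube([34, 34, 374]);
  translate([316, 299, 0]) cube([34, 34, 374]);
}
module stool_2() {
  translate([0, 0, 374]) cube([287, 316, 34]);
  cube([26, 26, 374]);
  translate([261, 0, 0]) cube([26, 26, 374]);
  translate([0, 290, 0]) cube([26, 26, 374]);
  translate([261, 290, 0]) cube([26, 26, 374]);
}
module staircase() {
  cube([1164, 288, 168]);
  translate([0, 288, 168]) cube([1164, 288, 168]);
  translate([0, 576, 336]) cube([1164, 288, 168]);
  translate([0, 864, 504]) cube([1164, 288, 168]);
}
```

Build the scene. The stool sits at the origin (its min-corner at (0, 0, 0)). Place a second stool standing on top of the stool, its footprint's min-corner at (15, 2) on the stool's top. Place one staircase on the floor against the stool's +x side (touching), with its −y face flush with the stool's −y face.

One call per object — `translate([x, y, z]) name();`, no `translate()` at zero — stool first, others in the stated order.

stool();
translate([15, 2, 413]) stool_2();
translate([350, 0, 0]) staircase();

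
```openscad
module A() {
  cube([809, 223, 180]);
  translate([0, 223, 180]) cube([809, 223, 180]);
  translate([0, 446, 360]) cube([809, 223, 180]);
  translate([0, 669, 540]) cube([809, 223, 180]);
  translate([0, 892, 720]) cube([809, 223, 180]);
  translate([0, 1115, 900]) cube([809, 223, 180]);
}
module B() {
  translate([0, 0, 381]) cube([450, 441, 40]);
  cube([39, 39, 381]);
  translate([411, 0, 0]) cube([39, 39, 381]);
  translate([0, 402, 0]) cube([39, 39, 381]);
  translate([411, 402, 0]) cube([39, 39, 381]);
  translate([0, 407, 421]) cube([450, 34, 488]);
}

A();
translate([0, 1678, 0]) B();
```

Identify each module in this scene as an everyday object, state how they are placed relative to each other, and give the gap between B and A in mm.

The chair's nearest face is 340 mm from the staircase's +y face.

A is a staircase. B is a chair. The chair is on the floor beside the staircase on its +y side. The gap between the chair and the staircase is 340 mm.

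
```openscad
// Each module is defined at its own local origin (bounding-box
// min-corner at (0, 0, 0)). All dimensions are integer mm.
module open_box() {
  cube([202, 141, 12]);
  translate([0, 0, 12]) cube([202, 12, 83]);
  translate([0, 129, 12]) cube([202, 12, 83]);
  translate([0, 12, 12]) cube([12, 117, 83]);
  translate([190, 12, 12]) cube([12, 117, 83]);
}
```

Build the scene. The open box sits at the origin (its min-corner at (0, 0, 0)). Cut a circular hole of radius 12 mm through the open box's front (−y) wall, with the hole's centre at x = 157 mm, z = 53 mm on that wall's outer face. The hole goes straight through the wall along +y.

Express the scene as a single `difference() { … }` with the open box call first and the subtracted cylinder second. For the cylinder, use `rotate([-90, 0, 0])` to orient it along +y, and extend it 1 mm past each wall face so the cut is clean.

difference() {
  open_box();
  translate([157, -1, 53]) rotate([-90, 0, 0]) cylinder(h = 14, r = 12);
}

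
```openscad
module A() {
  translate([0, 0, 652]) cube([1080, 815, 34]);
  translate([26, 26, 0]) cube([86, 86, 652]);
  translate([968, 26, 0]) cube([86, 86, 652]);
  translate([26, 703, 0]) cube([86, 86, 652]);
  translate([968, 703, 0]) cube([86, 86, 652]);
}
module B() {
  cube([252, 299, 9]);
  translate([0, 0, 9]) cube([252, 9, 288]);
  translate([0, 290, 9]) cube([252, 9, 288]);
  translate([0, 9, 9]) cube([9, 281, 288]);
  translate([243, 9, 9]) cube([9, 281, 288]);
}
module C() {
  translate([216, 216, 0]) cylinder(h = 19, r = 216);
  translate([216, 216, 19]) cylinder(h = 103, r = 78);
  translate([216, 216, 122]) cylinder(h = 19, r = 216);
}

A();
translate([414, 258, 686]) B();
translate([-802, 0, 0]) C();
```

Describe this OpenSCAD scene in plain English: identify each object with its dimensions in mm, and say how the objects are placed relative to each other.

A is a rectangular dining table. The top is 1080×815×34 mm with its upper surface at z = 686 mm. It stands on four 86×86 mm square legs, each inset 26 mm from the nearest pair of top edges, running from the floor to the underside of the top.

B is an open-topped rectangular box: outside dimensions 252×299×297 mm, with a uniform wall and base thickness of 9 mm. The base is a full 252×299 slab on the floor; four walls sit on top of the base. The front and back walls (the −y and +y sides) span the full width; the two side walls fit between them.

C is a spool: two coaxial disc flanges of radius 216 mm and thickness 19 mm, joined by a core cylinder of radius 78 mm and height 103 mm. The lower flange rests on z = 0 and the three cylinders share a vertical axis.

The open box is on top of the table, centred. The spool is on the floor beside the table on its −x side.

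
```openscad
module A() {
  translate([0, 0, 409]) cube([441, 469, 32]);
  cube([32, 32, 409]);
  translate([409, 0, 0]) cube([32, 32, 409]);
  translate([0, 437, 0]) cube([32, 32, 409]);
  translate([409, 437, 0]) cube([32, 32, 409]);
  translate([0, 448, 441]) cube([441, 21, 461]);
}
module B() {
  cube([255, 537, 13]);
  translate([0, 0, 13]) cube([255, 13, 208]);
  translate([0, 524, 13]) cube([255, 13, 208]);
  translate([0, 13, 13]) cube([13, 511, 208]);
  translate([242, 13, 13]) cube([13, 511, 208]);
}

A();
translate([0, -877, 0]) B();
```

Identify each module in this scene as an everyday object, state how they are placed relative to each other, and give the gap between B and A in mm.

The open box's nearest face is 340 mm from the chair's −y face.

A is a chair. B is an open box. The open box is on the floor beside the chair on its −y side. The gap between the open box and the chair is 340 mm.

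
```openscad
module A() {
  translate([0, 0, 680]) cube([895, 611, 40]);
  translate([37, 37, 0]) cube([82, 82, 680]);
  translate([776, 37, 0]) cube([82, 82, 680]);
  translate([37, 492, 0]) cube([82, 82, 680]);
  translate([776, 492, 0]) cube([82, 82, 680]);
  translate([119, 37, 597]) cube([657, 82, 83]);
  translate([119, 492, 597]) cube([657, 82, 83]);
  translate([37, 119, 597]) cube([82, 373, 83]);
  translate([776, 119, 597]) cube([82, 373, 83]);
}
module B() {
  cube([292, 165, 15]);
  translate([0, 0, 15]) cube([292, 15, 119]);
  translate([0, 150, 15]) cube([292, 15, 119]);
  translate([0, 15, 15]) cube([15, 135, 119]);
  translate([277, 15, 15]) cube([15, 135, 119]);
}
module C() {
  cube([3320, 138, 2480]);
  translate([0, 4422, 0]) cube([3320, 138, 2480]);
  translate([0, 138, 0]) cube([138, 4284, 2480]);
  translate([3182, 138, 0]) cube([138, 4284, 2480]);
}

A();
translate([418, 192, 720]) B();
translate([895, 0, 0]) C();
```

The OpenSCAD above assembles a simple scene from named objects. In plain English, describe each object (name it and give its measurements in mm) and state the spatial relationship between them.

A is a rectangular dining table. The top is 895×611×40 mm with its upper surface at z = 720 mm. It stands on four 82×82 mm square legs, each inset 37 mm from the nearest pair of top edges, running from the floor to the underside of the top. Four apron rails, 82 mm thick and 83 mm tall, run between adjacent legs with their top edges flush with the underside of the top and their outer faces flush with the legs' outer faces.

B is an open storage box with external size 292×165×134 mm and wall thickness 15 mm (the base is also 15 mm thick). The base covers the whole footprint; the four walls stand on the base, with the y-facing walls full-width and the x-facing walls fitting between their inner faces.

C is the wall frame of a small rectangular building: four walls, each 2480 mm tall and 138 mm thick, enclosing a footprint 3320 mm (x) by 4560 mm (y) outside-to-outside, with no floor or roof. The front and back walls (the −y and +y sides) span the full width; the two side walls fit between them.

The open box is on top of the table. The house frame is against the table's +x side, with their −y faces flush.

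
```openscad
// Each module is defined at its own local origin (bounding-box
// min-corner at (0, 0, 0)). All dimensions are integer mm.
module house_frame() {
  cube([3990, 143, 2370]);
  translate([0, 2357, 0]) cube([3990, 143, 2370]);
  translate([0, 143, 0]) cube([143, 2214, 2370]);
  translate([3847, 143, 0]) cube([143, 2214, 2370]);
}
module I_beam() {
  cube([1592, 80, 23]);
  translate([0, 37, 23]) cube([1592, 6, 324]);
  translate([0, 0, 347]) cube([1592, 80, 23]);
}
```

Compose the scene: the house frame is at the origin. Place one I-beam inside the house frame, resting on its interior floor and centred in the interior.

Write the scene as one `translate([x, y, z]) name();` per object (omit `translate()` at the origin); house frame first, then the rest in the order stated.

house_frame();
translate([1199, 1210, 0]) I_beam();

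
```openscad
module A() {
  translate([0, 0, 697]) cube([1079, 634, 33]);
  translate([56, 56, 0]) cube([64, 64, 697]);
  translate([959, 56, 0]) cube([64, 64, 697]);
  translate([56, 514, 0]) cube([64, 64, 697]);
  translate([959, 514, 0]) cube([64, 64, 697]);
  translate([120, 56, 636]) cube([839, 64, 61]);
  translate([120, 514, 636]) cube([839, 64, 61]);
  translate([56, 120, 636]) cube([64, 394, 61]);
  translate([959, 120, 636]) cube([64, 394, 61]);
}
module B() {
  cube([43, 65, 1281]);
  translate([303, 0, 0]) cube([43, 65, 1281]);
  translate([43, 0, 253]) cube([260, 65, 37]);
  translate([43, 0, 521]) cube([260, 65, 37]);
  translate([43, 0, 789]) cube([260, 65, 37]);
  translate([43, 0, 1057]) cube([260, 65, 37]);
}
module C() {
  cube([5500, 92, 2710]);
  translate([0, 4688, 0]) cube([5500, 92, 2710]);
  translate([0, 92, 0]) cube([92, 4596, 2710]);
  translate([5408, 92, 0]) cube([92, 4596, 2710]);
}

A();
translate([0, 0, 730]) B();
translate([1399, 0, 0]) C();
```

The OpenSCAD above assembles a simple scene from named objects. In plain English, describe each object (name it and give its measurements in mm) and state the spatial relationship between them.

A is a rectangular dining table. The top is 1079×634×33 mm with its upper surface at z = 730 mm. It stands on four 64×64 mm square legs, each inset 56 mm from the nearest pair of top edges, running from the floor to the underside of the top. Four apron rails, 64 mm thick and 61 mm tall, run between adjacent legs with their top edges flush with the underside of the top and their outer faces flush with the legs' outer faces.

B is a straight ladder. Two 43×65 mm vertical rails, 1281 mm tall, stand 346 mm apart (outside-to-outside) with their front faces coplanar on the −y side. 4 rungs, each 65 mm deep and 37 mm tall, span between the inner faces of the rails, front faces flush with the rails. The lowest rung's underside is at z = 253 mm and rungs are spaced 268 mm apart (underside to underside).

C is a box-shaped house frame (walls only): outside footprint 5500×4780 mm, wall height 2710 mm, wall thickness 92 mm. The two y-facing walls run the full x-width; the two x-facing walls fit between the inner faces of the y-facing walls.

The ladder is on top of the table. The house frame is on the floor beside the table on its +x side.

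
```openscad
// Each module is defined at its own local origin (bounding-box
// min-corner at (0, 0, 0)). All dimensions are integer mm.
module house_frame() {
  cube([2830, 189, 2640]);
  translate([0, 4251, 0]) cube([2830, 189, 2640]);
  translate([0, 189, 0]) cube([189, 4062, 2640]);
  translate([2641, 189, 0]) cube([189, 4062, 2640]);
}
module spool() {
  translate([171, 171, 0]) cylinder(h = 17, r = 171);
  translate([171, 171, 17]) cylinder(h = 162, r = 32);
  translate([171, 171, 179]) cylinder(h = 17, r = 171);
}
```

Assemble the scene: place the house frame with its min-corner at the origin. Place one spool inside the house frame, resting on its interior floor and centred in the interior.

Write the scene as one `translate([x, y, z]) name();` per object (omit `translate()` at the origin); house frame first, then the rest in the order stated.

house_frame();
translate([1244, 2049, 0]) spool();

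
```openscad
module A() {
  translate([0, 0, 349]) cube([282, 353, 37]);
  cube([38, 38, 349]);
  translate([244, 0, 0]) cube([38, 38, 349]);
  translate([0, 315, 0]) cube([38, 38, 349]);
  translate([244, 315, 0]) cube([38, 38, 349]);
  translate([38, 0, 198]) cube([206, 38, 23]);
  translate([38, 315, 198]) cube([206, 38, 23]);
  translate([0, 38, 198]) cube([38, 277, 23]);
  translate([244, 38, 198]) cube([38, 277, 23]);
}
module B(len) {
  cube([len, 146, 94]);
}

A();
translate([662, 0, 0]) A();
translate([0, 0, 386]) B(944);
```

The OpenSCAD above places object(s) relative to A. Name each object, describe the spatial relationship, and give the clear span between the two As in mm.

A is a stool. B is a beam. A beam spans the tops of two stools. The clear span between the two stools is 380 mm.

Second stool starts at x = 662; first ends at x = 282; clear span = 662 − 282 = 380 mm.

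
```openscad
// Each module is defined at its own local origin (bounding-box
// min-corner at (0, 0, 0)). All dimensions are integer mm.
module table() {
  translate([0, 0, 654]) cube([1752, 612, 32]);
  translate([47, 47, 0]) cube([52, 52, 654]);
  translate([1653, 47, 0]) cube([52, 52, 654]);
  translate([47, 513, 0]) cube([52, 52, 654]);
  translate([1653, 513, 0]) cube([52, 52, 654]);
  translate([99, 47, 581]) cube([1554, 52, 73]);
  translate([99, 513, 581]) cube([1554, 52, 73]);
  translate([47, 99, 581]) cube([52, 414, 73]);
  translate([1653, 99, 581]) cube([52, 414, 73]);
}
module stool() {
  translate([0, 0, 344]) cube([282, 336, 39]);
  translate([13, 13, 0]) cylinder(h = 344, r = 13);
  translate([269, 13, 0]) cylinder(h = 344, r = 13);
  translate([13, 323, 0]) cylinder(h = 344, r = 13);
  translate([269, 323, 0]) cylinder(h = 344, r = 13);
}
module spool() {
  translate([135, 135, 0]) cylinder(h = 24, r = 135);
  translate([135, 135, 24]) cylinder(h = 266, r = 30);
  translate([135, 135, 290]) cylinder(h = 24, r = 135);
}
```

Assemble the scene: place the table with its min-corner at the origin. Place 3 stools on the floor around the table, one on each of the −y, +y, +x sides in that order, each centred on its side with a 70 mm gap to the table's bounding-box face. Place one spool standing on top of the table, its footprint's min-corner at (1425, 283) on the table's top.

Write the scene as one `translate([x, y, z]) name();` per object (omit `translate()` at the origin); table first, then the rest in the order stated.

table();
translate([735, -406, 0]) stool();
translate([735, 682, 0]) stool();
translate([1822, 138, 0]) stool();
translate([1425, 283, 686]) spool();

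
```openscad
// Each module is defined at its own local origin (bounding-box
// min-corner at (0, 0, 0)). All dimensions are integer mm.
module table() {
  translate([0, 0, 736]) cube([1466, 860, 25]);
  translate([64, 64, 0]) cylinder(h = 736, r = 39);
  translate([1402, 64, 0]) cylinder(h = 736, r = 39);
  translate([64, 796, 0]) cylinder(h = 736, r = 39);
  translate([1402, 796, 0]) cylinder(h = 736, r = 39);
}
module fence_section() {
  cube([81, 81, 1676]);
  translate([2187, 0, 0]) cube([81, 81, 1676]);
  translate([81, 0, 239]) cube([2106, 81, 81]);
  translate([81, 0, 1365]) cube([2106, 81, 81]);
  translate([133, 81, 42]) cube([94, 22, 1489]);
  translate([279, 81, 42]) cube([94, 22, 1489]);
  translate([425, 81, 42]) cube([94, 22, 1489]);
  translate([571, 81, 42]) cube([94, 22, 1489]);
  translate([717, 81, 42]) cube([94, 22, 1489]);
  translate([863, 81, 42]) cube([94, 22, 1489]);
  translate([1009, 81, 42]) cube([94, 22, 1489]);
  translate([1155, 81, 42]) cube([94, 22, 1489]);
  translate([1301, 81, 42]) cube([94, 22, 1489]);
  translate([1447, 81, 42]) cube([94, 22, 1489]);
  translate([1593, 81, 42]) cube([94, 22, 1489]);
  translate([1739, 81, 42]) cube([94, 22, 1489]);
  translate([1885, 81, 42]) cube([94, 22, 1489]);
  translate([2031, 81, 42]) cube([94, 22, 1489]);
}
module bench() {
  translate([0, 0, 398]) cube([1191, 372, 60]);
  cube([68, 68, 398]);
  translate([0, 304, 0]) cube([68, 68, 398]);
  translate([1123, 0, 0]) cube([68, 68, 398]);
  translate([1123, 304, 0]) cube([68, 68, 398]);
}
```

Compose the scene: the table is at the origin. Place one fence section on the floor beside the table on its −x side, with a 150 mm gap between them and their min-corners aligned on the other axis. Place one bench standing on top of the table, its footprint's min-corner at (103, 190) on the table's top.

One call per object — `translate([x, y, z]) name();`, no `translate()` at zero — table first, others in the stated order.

table();
translate([-2418, 0, 0]) fence_section();
translate([103, 190, 761]) bench();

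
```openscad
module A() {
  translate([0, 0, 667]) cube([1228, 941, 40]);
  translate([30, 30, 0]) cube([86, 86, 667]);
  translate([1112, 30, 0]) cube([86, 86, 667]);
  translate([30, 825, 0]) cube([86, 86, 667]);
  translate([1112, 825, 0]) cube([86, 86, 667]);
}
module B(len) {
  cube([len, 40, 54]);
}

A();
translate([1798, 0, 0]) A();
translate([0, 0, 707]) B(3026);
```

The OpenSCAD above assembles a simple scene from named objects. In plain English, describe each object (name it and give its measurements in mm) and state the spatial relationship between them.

A is a rectangular dining table. The top is 1228×941×40 mm with its upper surface at z = 707 mm. It stands on four 86×86 mm square legs, each inset 30 mm from the nearest pair of top edges, running from the floor to the underside of the top.

B is a rectangular beam 3026 mm long (x), 40 mm deep (y), 54 mm thick (z).

The beam spans the tops of two tables placed 570 mm apart, resting at z = 707 mm.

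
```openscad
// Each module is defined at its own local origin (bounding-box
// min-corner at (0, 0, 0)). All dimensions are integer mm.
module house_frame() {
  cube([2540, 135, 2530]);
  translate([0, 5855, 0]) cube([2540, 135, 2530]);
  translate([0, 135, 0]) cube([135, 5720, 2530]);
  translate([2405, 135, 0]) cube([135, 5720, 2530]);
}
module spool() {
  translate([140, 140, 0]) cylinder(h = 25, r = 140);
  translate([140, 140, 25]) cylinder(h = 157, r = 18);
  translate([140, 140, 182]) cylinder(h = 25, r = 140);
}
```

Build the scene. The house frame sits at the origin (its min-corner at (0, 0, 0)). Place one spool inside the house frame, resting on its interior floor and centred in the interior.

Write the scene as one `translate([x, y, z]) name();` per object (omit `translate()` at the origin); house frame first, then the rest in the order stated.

house_frame();
translate([1130, 2855, 0]) spool();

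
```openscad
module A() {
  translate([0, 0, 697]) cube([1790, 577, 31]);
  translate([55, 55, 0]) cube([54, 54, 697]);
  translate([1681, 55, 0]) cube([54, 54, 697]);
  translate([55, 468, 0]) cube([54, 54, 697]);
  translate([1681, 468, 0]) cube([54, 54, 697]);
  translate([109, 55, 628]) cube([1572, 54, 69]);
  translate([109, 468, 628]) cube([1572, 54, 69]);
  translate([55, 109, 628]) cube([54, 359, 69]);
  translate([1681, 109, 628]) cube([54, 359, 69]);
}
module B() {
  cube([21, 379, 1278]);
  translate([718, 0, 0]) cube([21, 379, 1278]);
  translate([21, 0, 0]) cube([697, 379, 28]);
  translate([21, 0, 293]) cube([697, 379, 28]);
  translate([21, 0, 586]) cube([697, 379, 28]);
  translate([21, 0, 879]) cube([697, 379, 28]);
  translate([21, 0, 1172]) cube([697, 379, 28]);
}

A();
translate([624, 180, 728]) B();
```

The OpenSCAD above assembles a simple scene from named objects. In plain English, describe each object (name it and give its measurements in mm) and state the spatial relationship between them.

A is a rectangular dining table. The top is 1790×577×31 mm with its upper surface at z = 728 mm. It stands on four 54×54 mm square legs, each inset 55 mm from the nearest pair of top edges, running from the floor to the underside of the top. Four apron rails, 54 mm thick and 69 mm tall, run between adjacent legs with their top edges flush with the underside of the top and their outer faces flush with the legs' outer faces.

B is an open bookshelf. Two side panels, each 21 mm thick, 379 mm deep and 1278 mm tall, stand 739 mm apart (outside-to-outside). Between them sit 5 shelves, each 28 mm thick and 379 mm deep, spanning the full gap between the sides. The bottom shelf rests on the floor (its underside at z = 0) and the clear gap between one shelf's top and the next shelf's underside is 265 mm.

The bookshelf is on top of the table.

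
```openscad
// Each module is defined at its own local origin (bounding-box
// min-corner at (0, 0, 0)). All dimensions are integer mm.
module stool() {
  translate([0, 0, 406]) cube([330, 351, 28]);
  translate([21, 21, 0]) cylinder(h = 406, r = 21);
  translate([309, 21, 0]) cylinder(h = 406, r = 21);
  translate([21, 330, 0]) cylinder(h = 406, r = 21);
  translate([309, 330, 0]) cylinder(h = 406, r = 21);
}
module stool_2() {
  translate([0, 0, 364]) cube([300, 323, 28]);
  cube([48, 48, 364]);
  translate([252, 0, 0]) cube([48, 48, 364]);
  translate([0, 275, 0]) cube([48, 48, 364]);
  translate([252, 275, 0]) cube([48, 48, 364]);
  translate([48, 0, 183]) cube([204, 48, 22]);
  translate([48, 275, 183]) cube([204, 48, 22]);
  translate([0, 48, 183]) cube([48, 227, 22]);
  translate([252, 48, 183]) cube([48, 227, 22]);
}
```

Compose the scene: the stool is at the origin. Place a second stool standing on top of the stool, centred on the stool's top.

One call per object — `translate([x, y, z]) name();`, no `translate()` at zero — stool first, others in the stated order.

stool();
translate([15, 14, 434]) stool_2();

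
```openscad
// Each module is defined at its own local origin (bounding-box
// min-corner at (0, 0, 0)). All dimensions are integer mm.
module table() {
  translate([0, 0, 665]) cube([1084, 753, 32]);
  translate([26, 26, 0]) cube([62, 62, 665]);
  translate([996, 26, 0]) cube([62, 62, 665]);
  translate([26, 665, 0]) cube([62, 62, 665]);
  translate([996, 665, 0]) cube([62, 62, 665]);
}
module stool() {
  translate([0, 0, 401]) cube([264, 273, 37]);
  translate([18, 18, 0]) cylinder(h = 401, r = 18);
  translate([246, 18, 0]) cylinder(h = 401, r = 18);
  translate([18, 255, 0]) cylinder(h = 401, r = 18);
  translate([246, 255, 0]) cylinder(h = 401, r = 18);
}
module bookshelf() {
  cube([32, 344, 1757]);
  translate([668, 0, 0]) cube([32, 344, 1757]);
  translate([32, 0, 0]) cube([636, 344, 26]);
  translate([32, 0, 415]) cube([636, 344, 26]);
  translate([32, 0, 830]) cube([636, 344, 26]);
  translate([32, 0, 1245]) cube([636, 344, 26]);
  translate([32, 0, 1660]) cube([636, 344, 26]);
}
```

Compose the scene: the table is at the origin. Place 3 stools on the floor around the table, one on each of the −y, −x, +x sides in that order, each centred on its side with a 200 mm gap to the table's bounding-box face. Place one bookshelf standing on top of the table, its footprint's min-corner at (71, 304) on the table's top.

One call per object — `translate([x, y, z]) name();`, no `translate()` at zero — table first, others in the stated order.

table();
translate([410, -473, 0]) stool();
translate([-464, 240, 0]) stool();
translate([1284, 240, 0]) stool();
translate([71, 304, 697]) bookshelf();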